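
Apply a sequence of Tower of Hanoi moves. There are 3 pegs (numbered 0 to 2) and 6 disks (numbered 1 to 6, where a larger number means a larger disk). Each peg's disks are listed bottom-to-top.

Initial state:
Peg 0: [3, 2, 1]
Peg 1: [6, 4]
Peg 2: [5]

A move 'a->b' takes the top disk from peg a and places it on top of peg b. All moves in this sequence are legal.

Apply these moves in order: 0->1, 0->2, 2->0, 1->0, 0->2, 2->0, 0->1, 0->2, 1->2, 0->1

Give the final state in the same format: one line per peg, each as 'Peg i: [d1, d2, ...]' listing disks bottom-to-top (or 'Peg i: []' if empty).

Answer: Peg 0: []
Peg 1: [6, 4, 3]
Peg 2: [5, 2, 1]

Derivation:
After move 1 (0->1):
Peg 0: [3, 2]
Peg 1: [6, 4, 1]
Peg 2: [5]

After move 2 (0->2):
Peg 0: [3]
Peg 1: [6, 4, 1]
Peg 2: [5, 2]

After move 3 (2->0):
Peg 0: [3, 2]
Peg 1: [6, 4, 1]
Peg 2: [5]

After move 4 (1->0):
Peg 0: [3, 2, 1]
Peg 1: [6, 4]
Peg 2: [5]

After move 5 (0->2):
Peg 0: [3, 2]
Peg 1: [6, 4]
Peg 2: [5, 1]

After move 6 (2->0):
Peg 0: [3, 2, 1]
Peg 1: [6, 4]
Peg 2: [5]

After move 7 (0->1):
Peg 0: [3, 2]
Peg 1: [6, 4, 1]
Peg 2: [5]

After move 8 (0->2):
Peg 0: [3]
Peg 1: [6, 4, 1]
Peg 2: [5, 2]

After move 9 (1->2):
Peg 0: [3]
Peg 1: [6, 4]
Peg 2: [5, 2, 1]

After move 10 (0->1):
Peg 0: []
Peg 1: [6, 4, 3]
Peg 2: [5, 2, 1]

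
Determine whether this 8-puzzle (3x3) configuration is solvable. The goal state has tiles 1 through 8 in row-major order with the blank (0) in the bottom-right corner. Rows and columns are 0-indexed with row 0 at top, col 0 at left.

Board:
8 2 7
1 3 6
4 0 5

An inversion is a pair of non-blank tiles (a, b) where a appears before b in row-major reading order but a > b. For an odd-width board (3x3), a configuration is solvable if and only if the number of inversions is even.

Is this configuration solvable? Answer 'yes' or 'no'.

Answer: no

Derivation:
Inversions (pairs i<j in row-major order where tile[i] > tile[j] > 0): 15
15 is odd, so the puzzle is not solvable.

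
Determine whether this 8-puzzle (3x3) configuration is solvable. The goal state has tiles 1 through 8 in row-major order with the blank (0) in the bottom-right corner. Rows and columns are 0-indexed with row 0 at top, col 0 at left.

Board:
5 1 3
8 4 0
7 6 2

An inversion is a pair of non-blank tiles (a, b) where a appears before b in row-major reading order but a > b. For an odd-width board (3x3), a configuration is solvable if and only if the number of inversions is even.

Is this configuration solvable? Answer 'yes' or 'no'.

Answer: no

Derivation:
Inversions (pairs i<j in row-major order where tile[i] > tile[j] > 0): 13
13 is odd, so the puzzle is not solvable.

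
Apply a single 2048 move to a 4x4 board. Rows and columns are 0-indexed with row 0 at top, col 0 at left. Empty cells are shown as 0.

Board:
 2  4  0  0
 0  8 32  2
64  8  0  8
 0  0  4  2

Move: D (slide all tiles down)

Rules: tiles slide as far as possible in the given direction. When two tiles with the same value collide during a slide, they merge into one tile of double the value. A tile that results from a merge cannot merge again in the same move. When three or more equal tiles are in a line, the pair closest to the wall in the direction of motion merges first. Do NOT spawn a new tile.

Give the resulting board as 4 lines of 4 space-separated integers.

Slide down:
col 0: [2, 0, 64, 0] -> [0, 0, 2, 64]
col 1: [4, 8, 8, 0] -> [0, 0, 4, 16]
col 2: [0, 32, 0, 4] -> [0, 0, 32, 4]
col 3: [0, 2, 8, 2] -> [0, 2, 8, 2]

Answer:  0  0  0  0
 0  0  0  2
 2  4 32  8
64 16  4  2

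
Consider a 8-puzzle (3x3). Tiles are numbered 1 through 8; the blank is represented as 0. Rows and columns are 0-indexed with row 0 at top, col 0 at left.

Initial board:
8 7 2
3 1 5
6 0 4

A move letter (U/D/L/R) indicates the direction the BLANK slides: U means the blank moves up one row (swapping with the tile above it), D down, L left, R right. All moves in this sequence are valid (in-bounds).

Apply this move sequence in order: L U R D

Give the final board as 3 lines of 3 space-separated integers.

Answer: 8 7 2
1 6 5
3 0 4

Derivation:
After move 1 (L):
8 7 2
3 1 5
0 6 4

After move 2 (U):
8 7 2
0 1 5
3 6 4

After move 3 (R):
8 7 2
1 0 5
3 6 4

After move 4 (D):
8 7 2
1 6 5
3 0 4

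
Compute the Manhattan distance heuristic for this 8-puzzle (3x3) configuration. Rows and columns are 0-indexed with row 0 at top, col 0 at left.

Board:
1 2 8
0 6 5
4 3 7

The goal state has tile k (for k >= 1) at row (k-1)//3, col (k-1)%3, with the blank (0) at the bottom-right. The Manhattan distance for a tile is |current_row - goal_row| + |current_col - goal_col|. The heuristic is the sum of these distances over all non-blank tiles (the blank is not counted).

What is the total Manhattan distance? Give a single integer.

Tile 1: (0,0)->(0,0) = 0
Tile 2: (0,1)->(0,1) = 0
Tile 8: (0,2)->(2,1) = 3
Tile 6: (1,1)->(1,2) = 1
Tile 5: (1,2)->(1,1) = 1
Tile 4: (2,0)->(1,0) = 1
Tile 3: (2,1)->(0,2) = 3
Tile 7: (2,2)->(2,0) = 2
Sum: 0 + 0 + 3 + 1 + 1 + 1 + 3 + 2 = 11

Answer: 11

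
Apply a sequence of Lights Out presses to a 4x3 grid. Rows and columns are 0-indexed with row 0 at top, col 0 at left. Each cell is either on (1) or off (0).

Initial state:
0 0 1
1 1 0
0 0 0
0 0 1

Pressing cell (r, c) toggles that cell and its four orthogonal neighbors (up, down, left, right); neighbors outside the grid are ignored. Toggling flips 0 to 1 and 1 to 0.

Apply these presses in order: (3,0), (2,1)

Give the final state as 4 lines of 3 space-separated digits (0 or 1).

After press 1 at (3,0):
0 0 1
1 1 0
1 0 0
1 1 1

After press 2 at (2,1):
0 0 1
1 0 0
0 1 1
1 0 1

Answer: 0 0 1
1 0 0
0 1 1
1 0 1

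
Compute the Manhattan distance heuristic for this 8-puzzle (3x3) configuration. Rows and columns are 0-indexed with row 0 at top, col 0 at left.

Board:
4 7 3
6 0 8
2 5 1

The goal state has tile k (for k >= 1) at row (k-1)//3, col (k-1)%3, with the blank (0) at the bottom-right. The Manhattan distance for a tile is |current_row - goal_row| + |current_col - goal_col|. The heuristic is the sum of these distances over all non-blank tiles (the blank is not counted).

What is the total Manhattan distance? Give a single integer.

Tile 4: at (0,0), goal (1,0), distance |0-1|+|0-0| = 1
Tile 7: at (0,1), goal (2,0), distance |0-2|+|1-0| = 3
Tile 3: at (0,2), goal (0,2), distance |0-0|+|2-2| = 0
Tile 6: at (1,0), goal (1,2), distance |1-1|+|0-2| = 2
Tile 8: at (1,2), goal (2,1), distance |1-2|+|2-1| = 2
Tile 2: at (2,0), goal (0,1), distance |2-0|+|0-1| = 3
Tile 5: at (2,1), goal (1,1), distance |2-1|+|1-1| = 1
Tile 1: at (2,2), goal (0,0), distance |2-0|+|2-0| = 4
Sum: 1 + 3 + 0 + 2 + 2 + 3 + 1 + 4 = 16

Answer: 16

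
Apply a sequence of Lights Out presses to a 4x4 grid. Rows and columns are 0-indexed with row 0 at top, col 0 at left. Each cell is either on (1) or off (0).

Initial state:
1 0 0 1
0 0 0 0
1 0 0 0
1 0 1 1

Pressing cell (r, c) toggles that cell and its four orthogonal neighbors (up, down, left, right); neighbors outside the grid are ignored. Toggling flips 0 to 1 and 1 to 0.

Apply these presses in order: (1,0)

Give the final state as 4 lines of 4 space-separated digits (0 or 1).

After press 1 at (1,0):
0 0 0 1
1 1 0 0
0 0 0 0
1 0 1 1

Answer: 0 0 0 1
1 1 0 0
0 0 0 0
1 0 1 1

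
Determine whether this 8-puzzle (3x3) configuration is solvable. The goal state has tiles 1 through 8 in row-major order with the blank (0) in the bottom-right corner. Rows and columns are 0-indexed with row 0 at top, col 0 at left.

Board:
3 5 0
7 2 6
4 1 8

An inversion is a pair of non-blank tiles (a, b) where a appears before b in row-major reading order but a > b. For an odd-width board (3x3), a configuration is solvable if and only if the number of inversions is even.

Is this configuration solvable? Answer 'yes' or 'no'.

Inversions (pairs i<j in row-major order where tile[i] > tile[j] > 0): 13
13 is odd, so the puzzle is not solvable.

Answer: no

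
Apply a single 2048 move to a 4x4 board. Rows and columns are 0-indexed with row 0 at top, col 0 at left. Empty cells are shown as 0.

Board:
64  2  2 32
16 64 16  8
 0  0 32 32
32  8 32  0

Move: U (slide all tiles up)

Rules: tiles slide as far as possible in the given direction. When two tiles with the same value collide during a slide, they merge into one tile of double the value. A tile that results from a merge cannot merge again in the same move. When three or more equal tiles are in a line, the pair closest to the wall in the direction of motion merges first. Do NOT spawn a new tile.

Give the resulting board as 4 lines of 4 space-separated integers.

Answer: 64  2  2 32
16 64 16  8
32  8 64 32
 0  0  0  0

Derivation:
Slide up:
col 0: [64, 16, 0, 32] -> [64, 16, 32, 0]
col 1: [2, 64, 0, 8] -> [2, 64, 8, 0]
col 2: [2, 16, 32, 32] -> [2, 16, 64, 0]
col 3: [32, 8, 32, 0] -> [32, 8, 32, 0]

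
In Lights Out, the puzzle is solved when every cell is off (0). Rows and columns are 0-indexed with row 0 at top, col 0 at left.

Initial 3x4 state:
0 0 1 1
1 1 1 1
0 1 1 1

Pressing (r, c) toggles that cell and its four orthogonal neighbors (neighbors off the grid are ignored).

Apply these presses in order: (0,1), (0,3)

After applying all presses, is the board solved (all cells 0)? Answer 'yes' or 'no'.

After press 1 at (0,1):
1 1 0 1
1 0 1 1
0 1 1 1

After press 2 at (0,3):
1 1 1 0
1 0 1 0
0 1 1 1

Lights still on: 8

Answer: no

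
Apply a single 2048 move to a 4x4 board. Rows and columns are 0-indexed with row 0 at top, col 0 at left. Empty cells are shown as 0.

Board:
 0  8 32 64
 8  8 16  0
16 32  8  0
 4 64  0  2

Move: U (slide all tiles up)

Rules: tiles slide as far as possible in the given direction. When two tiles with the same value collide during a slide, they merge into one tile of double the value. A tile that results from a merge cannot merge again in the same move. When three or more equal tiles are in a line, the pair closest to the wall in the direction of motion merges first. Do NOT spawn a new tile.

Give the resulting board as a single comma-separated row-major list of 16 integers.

Slide up:
col 0: [0, 8, 16, 4] -> [8, 16, 4, 0]
col 1: [8, 8, 32, 64] -> [16, 32, 64, 0]
col 2: [32, 16, 8, 0] -> [32, 16, 8, 0]
col 3: [64, 0, 0, 2] -> [64, 2, 0, 0]

Answer: 8, 16, 32, 64, 16, 32, 16, 2, 4, 64, 8, 0, 0, 0, 0, 0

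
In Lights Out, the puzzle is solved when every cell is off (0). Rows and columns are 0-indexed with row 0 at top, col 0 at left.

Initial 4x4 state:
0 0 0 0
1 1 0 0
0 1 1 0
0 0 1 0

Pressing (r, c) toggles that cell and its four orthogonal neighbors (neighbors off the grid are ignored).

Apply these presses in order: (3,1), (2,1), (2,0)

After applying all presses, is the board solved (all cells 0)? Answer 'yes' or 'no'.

Answer: yes

Derivation:
After press 1 at (3,1):
0 0 0 0
1 1 0 0
0 0 1 0
1 1 0 0

After press 2 at (2,1):
0 0 0 0
1 0 0 0
1 1 0 0
1 0 0 0

After press 3 at (2,0):
0 0 0 0
0 0 0 0
0 0 0 0
0 0 0 0

Lights still on: 0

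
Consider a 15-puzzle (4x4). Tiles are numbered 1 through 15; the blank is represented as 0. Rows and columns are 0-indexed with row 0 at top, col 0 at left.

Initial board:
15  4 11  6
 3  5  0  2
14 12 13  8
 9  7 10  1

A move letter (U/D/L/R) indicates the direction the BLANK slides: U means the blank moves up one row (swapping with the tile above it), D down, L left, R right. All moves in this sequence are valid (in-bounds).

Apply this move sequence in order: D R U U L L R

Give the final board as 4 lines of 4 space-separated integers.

After move 1 (D):
15  4 11  6
 3  5 13  2
14 12  0  8
 9  7 10  1

After move 2 (R):
15  4 11  6
 3  5 13  2
14 12  8  0
 9  7 10  1

After move 3 (U):
15  4 11  6
 3  5 13  0
14 12  8  2
 9  7 10  1

After move 4 (U):
15  4 11  0
 3  5 13  6
14 12  8  2
 9  7 10  1

After move 5 (L):
15  4  0 11
 3  5 13  6
14 12  8  2
 9  7 10  1

After move 6 (L):
15  0  4 11
 3  5 13  6
14 12  8  2
 9  7 10  1

After move 7 (R):
15  4  0 11
 3  5 13  6
14 12  8  2
 9  7 10  1

Answer: 15  4  0 11
 3  5 13  6
14 12  8  2
 9  7 10  1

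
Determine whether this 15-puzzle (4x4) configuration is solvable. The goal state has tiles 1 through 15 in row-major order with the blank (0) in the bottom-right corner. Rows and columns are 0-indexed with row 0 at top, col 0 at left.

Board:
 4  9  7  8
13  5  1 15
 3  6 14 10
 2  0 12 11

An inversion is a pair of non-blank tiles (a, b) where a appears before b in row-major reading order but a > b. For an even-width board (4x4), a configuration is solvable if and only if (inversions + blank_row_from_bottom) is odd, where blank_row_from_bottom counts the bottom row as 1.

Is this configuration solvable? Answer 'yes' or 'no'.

Inversions: 46
Blank is in row 3 (0-indexed from top), which is row 1 counting from the bottom (bottom = 1).
46 + 1 = 47, which is odd, so the puzzle is solvable.

Answer: yes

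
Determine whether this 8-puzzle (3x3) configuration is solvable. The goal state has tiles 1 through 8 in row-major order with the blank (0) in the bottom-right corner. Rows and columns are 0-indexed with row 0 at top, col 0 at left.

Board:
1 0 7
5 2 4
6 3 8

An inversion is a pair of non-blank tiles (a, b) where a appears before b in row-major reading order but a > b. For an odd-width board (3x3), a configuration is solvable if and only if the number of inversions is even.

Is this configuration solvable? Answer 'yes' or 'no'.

Answer: yes

Derivation:
Inversions (pairs i<j in row-major order where tile[i] > tile[j] > 0): 10
10 is even, so the puzzle is solvable.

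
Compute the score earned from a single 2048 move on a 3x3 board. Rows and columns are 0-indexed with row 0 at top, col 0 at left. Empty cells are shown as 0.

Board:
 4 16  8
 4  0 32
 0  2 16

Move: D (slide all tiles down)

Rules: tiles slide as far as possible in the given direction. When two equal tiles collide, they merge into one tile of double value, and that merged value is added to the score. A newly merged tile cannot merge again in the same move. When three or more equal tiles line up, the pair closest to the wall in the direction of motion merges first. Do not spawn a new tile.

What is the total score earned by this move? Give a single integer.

Answer: 8

Derivation:
Slide down:
col 0: [4, 4, 0] -> [0, 0, 8]  score +8 (running 8)
col 1: [16, 0, 2] -> [0, 16, 2]  score +0 (running 8)
col 2: [8, 32, 16] -> [8, 32, 16]  score +0 (running 8)
Board after move:
 0  0  8
 0 16 32
 8  2 16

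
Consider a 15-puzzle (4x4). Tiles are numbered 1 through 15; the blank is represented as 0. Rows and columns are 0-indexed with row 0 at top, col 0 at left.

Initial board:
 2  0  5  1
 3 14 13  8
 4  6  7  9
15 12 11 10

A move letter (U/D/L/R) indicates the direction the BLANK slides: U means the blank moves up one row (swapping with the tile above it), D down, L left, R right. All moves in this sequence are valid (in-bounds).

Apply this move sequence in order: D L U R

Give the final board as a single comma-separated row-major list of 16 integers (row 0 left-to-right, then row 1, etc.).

Answer: 14, 0, 5, 1, 2, 3, 13, 8, 4, 6, 7, 9, 15, 12, 11, 10

Derivation:
After move 1 (D):
 2 14  5  1
 3  0 13  8
 4  6  7  9
15 12 11 10

After move 2 (L):
 2 14  5  1
 0  3 13  8
 4  6  7  9
15 12 11 10

After move 3 (U):
 0 14  5  1
 2  3 13  8
 4  6  7  9
15 12 11 10

After move 4 (R):
14  0  5  1
 2  3 13  8
 4  6  7  9
15 12 11 10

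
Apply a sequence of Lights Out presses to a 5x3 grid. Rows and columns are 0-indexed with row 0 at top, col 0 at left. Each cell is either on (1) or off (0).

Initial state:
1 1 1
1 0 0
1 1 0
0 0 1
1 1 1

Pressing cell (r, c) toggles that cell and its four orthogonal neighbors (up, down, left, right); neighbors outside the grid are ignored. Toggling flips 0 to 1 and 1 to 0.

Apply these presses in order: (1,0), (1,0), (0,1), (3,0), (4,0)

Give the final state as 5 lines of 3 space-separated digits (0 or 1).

Answer: 0 0 0
1 1 0
0 1 0
0 1 1
1 0 1

Derivation:
After press 1 at (1,0):
0 1 1
0 1 0
0 1 0
0 0 1
1 1 1

After press 2 at (1,0):
1 1 1
1 0 0
1 1 0
0 0 1
1 1 1

After press 3 at (0,1):
0 0 0
1 1 0
1 1 0
0 0 1
1 1 1

After press 4 at (3,0):
0 0 0
1 1 0
0 1 0
1 1 1
0 1 1

After press 5 at (4,0):
0 0 0
1 1 0
0 1 0
0 1 1
1 0 1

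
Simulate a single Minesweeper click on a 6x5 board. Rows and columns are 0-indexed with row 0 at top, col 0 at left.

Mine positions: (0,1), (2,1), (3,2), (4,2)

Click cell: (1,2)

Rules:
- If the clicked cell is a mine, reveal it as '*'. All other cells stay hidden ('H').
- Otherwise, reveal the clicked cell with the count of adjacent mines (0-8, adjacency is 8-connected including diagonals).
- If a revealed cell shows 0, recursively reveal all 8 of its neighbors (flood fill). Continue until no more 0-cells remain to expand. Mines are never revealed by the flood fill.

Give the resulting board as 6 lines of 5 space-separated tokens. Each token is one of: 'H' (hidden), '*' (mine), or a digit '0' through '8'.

H H H H H
H H 2 H H
H H H H H
H H H H H
H H H H H
H H H H H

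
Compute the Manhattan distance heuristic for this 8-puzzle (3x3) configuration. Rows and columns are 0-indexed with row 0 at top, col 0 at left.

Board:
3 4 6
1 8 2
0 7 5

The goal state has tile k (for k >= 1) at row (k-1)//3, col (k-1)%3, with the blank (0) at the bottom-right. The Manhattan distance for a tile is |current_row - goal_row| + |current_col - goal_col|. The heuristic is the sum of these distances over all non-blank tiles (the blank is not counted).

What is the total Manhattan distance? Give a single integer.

Tile 3: (0,0)->(0,2) = 2
Tile 4: (0,1)->(1,0) = 2
Tile 6: (0,2)->(1,2) = 1
Tile 1: (1,0)->(0,0) = 1
Tile 8: (1,1)->(2,1) = 1
Tile 2: (1,2)->(0,1) = 2
Tile 7: (2,1)->(2,0) = 1
Tile 5: (2,2)->(1,1) = 2
Sum: 2 + 2 + 1 + 1 + 1 + 2 + 1 + 2 = 12

Answer: 12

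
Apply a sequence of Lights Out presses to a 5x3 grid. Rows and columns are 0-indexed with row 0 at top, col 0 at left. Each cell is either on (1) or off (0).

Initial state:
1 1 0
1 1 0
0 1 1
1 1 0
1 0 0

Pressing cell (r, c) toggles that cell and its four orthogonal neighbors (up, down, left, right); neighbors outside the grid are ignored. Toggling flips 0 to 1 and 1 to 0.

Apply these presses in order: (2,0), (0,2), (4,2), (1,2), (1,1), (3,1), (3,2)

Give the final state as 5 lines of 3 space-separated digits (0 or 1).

Answer: 1 1 0
1 1 1
1 0 1
1 1 1
1 0 0

Derivation:
After press 1 at (2,0):
1 1 0
0 1 0
1 0 1
0 1 0
1 0 0

After press 2 at (0,2):
1 0 1
0 1 1
1 0 1
0 1 0
1 0 0

After press 3 at (4,2):
1 0 1
0 1 1
1 0 1
0 1 1
1 1 1

After press 4 at (1,2):
1 0 0
0 0 0
1 0 0
0 1 1
1 1 1

After press 5 at (1,1):
1 1 0
1 1 1
1 1 0
0 1 1
1 1 1

After press 6 at (3,1):
1 1 0
1 1 1
1 0 0
1 0 0
1 0 1

After press 7 at (3,2):
1 1 0
1 1 1
1 0 1
1 1 1
1 0 0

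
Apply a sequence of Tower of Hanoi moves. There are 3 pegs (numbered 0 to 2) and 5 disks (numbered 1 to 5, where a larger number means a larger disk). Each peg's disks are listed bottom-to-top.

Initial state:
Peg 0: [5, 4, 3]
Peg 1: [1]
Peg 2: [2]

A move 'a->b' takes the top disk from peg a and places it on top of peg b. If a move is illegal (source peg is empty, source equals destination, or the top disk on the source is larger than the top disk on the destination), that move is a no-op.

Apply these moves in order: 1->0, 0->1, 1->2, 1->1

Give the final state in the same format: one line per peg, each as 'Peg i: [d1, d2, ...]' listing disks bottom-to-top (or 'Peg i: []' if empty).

After move 1 (1->0):
Peg 0: [5, 4, 3, 1]
Peg 1: []
Peg 2: [2]

After move 2 (0->1):
Peg 0: [5, 4, 3]
Peg 1: [1]
Peg 2: [2]

After move 3 (1->2):
Peg 0: [5, 4, 3]
Peg 1: []
Peg 2: [2, 1]

After move 4 (1->1):
Peg 0: [5, 4, 3]
Peg 1: []
Peg 2: [2, 1]

Answer: Peg 0: [5, 4, 3]
Peg 1: []
Peg 2: [2, 1]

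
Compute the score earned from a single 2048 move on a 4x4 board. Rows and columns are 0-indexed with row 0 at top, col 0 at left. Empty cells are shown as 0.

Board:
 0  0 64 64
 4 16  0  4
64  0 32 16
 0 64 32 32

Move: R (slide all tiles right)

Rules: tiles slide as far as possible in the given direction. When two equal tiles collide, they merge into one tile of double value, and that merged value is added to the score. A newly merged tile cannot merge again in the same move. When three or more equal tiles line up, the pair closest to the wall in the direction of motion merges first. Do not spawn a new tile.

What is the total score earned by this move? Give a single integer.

Slide right:
row 0: [0, 0, 64, 64] -> [0, 0, 0, 128]  score +128 (running 128)
row 1: [4, 16, 0, 4] -> [0, 4, 16, 4]  score +0 (running 128)
row 2: [64, 0, 32, 16] -> [0, 64, 32, 16]  score +0 (running 128)
row 3: [0, 64, 32, 32] -> [0, 0, 64, 64]  score +64 (running 192)
Board after move:
  0   0   0 128
  0   4  16   4
  0  64  32  16
  0   0  64  64

Answer: 192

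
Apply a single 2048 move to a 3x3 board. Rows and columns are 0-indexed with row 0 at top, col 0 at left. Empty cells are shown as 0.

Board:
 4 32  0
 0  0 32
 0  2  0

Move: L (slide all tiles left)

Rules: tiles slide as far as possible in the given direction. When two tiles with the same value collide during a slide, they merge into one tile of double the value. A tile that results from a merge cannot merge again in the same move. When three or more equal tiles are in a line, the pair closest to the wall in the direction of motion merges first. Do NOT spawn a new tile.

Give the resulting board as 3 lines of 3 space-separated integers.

Slide left:
row 0: [4, 32, 0] -> [4, 32, 0]
row 1: [0, 0, 32] -> [32, 0, 0]
row 2: [0, 2, 0] -> [2, 0, 0]

Answer:  4 32  0
32  0  0
 2  0  0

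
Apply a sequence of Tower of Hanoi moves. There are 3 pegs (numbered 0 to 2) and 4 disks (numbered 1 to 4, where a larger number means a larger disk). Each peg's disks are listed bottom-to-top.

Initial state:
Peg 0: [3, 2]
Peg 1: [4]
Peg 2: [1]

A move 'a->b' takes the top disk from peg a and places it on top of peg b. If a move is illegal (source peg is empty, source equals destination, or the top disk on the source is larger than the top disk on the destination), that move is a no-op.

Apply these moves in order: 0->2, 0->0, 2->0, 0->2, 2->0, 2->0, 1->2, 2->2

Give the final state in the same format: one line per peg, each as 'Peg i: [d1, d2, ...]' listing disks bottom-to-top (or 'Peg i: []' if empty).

After move 1 (0->2):
Peg 0: [3, 2]
Peg 1: [4]
Peg 2: [1]

After move 2 (0->0):
Peg 0: [3, 2]
Peg 1: [4]
Peg 2: [1]

After move 3 (2->0):
Peg 0: [3, 2, 1]
Peg 1: [4]
Peg 2: []

After move 4 (0->2):
Peg 0: [3, 2]
Peg 1: [4]
Peg 2: [1]

After move 5 (2->0):
Peg 0: [3, 2, 1]
Peg 1: [4]
Peg 2: []

After move 6 (2->0):
Peg 0: [3, 2, 1]
Peg 1: [4]
Peg 2: []

After move 7 (1->2):
Peg 0: [3, 2, 1]
Peg 1: []
Peg 2: [4]

After move 8 (2->2):
Peg 0: [3, 2, 1]
Peg 1: []
Peg 2: [4]

Answer: Peg 0: [3, 2, 1]
Peg 1: []
Peg 2: [4]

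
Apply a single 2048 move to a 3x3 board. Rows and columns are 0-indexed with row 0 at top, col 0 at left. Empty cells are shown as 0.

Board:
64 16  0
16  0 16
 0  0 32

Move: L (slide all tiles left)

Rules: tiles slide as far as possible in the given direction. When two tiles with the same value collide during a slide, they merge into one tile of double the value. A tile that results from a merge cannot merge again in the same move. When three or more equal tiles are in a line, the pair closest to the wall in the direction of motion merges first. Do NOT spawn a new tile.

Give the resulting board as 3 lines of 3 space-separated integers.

Slide left:
row 0: [64, 16, 0] -> [64, 16, 0]
row 1: [16, 0, 16] -> [32, 0, 0]
row 2: [0, 0, 32] -> [32, 0, 0]

Answer: 64 16  0
32  0  0
32  0  0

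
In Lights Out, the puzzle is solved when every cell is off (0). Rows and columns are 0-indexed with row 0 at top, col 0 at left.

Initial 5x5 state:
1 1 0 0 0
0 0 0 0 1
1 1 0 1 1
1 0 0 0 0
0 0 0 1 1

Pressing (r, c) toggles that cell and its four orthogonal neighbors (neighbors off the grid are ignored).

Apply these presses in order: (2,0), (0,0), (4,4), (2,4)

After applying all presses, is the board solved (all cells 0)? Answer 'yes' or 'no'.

Answer: yes

Derivation:
After press 1 at (2,0):
1 1 0 0 0
1 0 0 0 1
0 0 0 1 1
0 0 0 0 0
0 0 0 1 1

After press 2 at (0,0):
0 0 0 0 0
0 0 0 0 1
0 0 0 1 1
0 0 0 0 0
0 0 0 1 1

After press 3 at (4,4):
0 0 0 0 0
0 0 0 0 1
0 0 0 1 1
0 0 0 0 1
0 0 0 0 0

After press 4 at (2,4):
0 0 0 0 0
0 0 0 0 0
0 0 0 0 0
0 0 0 0 0
0 0 0 0 0

Lights still on: 0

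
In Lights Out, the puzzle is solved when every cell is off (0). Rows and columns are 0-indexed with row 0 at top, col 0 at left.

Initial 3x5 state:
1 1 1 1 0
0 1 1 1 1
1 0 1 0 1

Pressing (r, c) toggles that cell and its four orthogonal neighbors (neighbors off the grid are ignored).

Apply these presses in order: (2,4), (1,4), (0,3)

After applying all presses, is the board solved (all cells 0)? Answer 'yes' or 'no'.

Answer: no

Derivation:
After press 1 at (2,4):
1 1 1 1 0
0 1 1 1 0
1 0 1 1 0

After press 2 at (1,4):
1 1 1 1 1
0 1 1 0 1
1 0 1 1 1

After press 3 at (0,3):
1 1 0 0 0
0 1 1 1 1
1 0 1 1 1

Lights still on: 10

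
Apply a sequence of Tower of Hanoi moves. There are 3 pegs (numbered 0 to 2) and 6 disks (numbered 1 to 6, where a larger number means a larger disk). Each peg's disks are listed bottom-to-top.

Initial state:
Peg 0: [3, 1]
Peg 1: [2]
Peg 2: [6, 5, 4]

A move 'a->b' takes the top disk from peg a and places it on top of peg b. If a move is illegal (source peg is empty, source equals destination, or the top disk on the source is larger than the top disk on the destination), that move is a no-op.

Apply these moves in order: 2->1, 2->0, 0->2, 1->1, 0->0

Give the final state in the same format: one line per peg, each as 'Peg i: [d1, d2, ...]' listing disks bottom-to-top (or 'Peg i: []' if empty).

Answer: Peg 0: [3]
Peg 1: [2]
Peg 2: [6, 5, 4, 1]

Derivation:
After move 1 (2->1):
Peg 0: [3, 1]
Peg 1: [2]
Peg 2: [6, 5, 4]

After move 2 (2->0):
Peg 0: [3, 1]
Peg 1: [2]
Peg 2: [6, 5, 4]

After move 3 (0->2):
Peg 0: [3]
Peg 1: [2]
Peg 2: [6, 5, 4, 1]

After move 4 (1->1):
Peg 0: [3]
Peg 1: [2]
Peg 2: [6, 5, 4, 1]

After move 5 (0->0):
Peg 0: [3]
Peg 1: [2]
Peg 2: [6, 5, 4, 1]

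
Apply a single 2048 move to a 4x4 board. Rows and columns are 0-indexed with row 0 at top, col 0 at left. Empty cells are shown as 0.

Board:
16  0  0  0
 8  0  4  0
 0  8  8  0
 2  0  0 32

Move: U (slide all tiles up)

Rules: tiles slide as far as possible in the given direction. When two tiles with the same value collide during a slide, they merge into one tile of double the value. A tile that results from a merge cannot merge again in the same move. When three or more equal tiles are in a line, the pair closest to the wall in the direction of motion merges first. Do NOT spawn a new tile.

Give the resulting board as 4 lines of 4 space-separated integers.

Slide up:
col 0: [16, 8, 0, 2] -> [16, 8, 2, 0]
col 1: [0, 0, 8, 0] -> [8, 0, 0, 0]
col 2: [0, 4, 8, 0] -> [4, 8, 0, 0]
col 3: [0, 0, 0, 32] -> [32, 0, 0, 0]

Answer: 16  8  4 32
 8  0  8  0
 2  0  0  0
 0  0  0  0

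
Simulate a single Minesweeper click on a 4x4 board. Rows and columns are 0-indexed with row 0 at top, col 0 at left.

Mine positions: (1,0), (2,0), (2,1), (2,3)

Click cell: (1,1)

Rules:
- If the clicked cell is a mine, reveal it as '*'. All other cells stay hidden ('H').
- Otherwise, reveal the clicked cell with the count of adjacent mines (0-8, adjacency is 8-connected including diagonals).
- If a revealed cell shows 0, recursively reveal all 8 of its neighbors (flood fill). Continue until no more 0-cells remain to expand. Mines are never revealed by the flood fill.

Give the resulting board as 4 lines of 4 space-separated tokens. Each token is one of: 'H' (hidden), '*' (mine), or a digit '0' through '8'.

H H H H
H 3 H H
H H H H
H H H H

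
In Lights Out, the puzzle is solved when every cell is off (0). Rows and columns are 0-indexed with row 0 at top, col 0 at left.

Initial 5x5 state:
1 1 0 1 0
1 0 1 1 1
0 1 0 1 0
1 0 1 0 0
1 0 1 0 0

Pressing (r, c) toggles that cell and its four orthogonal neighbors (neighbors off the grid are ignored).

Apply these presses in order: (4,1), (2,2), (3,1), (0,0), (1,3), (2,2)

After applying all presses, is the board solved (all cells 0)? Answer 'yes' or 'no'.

After press 1 at (4,1):
1 1 0 1 0
1 0 1 1 1
0 1 0 1 0
1 1 1 0 0
0 1 0 0 0

After press 2 at (2,2):
1 1 0 1 0
1 0 0 1 1
0 0 1 0 0
1 1 0 0 0
0 1 0 0 0

After press 3 at (3,1):
1 1 0 1 0
1 0 0 1 1
0 1 1 0 0
0 0 1 0 0
0 0 0 0 0

After press 4 at (0,0):
0 0 0 1 0
0 0 0 1 1
0 1 1 0 0
0 0 1 0 0
0 0 0 0 0

After press 5 at (1,3):
0 0 0 0 0
0 0 1 0 0
0 1 1 1 0
0 0 1 0 0
0 0 0 0 0

After press 6 at (2,2):
0 0 0 0 0
0 0 0 0 0
0 0 0 0 0
0 0 0 0 0
0 0 0 0 0

Lights still on: 0

Answer: yes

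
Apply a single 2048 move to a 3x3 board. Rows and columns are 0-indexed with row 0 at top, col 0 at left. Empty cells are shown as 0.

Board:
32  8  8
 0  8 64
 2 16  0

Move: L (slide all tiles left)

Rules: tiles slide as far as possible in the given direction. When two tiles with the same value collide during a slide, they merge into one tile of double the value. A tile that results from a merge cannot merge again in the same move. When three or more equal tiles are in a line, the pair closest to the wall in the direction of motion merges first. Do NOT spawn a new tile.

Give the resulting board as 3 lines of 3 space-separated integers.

Slide left:
row 0: [32, 8, 8] -> [32, 16, 0]
row 1: [0, 8, 64] -> [8, 64, 0]
row 2: [2, 16, 0] -> [2, 16, 0]

Answer: 32 16  0
 8 64  0
 2 16  0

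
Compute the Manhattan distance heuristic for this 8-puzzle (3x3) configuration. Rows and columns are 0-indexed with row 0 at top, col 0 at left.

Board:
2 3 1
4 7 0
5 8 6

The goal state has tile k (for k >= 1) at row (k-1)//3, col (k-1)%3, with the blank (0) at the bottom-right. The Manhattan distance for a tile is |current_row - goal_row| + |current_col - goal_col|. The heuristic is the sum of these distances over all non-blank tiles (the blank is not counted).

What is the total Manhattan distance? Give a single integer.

Tile 2: at (0,0), goal (0,1), distance |0-0|+|0-1| = 1
Tile 3: at (0,1), goal (0,2), distance |0-0|+|1-2| = 1
Tile 1: at (0,2), goal (0,0), distance |0-0|+|2-0| = 2
Tile 4: at (1,0), goal (1,0), distance |1-1|+|0-0| = 0
Tile 7: at (1,1), goal (2,0), distance |1-2|+|1-0| = 2
Tile 5: at (2,0), goal (1,1), distance |2-1|+|0-1| = 2
Tile 8: at (2,1), goal (2,1), distance |2-2|+|1-1| = 0
Tile 6: at (2,2), goal (1,2), distance |2-1|+|2-2| = 1
Sum: 1 + 1 + 2 + 0 + 2 + 2 + 0 + 1 = 9

Answer: 9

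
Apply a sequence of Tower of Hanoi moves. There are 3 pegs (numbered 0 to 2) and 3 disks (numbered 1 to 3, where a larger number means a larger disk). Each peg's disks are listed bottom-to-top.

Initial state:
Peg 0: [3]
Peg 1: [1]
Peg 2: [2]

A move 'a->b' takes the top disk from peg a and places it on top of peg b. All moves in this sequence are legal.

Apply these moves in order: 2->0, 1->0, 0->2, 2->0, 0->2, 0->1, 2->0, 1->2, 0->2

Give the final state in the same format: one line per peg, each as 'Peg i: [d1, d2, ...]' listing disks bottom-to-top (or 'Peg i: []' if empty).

After move 1 (2->0):
Peg 0: [3, 2]
Peg 1: [1]
Peg 2: []

After move 2 (1->0):
Peg 0: [3, 2, 1]
Peg 1: []
Peg 2: []

After move 3 (0->2):
Peg 0: [3, 2]
Peg 1: []
Peg 2: [1]

After move 4 (2->0):
Peg 0: [3, 2, 1]
Peg 1: []
Peg 2: []

After move 5 (0->2):
Peg 0: [3, 2]
Peg 1: []
Peg 2: [1]

After move 6 (0->1):
Peg 0: [3]
Peg 1: [2]
Peg 2: [1]

After move 7 (2->0):
Peg 0: [3, 1]
Peg 1: [2]
Peg 2: []

After move 8 (1->2):
Peg 0: [3, 1]
Peg 1: []
Peg 2: [2]

After move 9 (0->2):
Peg 0: [3]
Peg 1: []
Peg 2: [2, 1]

Answer: Peg 0: [3]
Peg 1: []
Peg 2: [2, 1]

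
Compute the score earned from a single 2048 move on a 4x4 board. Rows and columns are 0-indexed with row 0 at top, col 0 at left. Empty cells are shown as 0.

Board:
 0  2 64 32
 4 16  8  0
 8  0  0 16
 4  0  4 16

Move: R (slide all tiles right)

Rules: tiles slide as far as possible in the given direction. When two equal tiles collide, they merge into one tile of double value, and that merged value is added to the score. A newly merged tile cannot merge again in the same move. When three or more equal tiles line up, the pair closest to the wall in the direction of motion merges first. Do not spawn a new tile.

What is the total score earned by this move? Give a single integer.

Answer: 8

Derivation:
Slide right:
row 0: [0, 2, 64, 32] -> [0, 2, 64, 32]  score +0 (running 0)
row 1: [4, 16, 8, 0] -> [0, 4, 16, 8]  score +0 (running 0)
row 2: [8, 0, 0, 16] -> [0, 0, 8, 16]  score +0 (running 0)
row 3: [4, 0, 4, 16] -> [0, 0, 8, 16]  score +8 (running 8)
Board after move:
 0  2 64 32
 0  4 16  8
 0  0  8 16
 0  0  8 16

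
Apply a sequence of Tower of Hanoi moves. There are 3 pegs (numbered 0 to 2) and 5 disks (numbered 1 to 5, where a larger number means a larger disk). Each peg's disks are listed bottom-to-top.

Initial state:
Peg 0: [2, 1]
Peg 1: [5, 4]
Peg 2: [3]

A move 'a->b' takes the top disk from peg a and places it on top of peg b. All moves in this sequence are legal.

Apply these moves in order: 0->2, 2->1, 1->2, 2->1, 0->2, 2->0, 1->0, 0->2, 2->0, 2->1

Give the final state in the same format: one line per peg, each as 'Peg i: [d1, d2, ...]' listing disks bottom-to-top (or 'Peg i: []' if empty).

After move 1 (0->2):
Peg 0: [2]
Peg 1: [5, 4]
Peg 2: [3, 1]

After move 2 (2->1):
Peg 0: [2]
Peg 1: [5, 4, 1]
Peg 2: [3]

After move 3 (1->2):
Peg 0: [2]
Peg 1: [5, 4]
Peg 2: [3, 1]

After move 4 (2->1):
Peg 0: [2]
Peg 1: [5, 4, 1]
Peg 2: [3]

After move 5 (0->2):
Peg 0: []
Peg 1: [5, 4, 1]
Peg 2: [3, 2]

After move 6 (2->0):
Peg 0: [2]
Peg 1: [5, 4, 1]
Peg 2: [3]

After move 7 (1->0):
Peg 0: [2, 1]
Peg 1: [5, 4]
Peg 2: [3]

After move 8 (0->2):
Peg 0: [2]
Peg 1: [5, 4]
Peg 2: [3, 1]

After move 9 (2->0):
Peg 0: [2, 1]
Peg 1: [5, 4]
Peg 2: [3]

After move 10 (2->1):
Peg 0: [2, 1]
Peg 1: [5, 4, 3]
Peg 2: []

Answer: Peg 0: [2, 1]
Peg 1: [5, 4, 3]
Peg 2: []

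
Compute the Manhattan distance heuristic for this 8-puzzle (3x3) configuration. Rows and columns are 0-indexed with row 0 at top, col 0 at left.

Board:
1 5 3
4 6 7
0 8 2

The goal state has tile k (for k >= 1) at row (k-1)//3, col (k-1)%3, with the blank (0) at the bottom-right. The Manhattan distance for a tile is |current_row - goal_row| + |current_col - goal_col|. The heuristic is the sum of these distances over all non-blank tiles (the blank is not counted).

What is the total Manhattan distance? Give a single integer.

Tile 1: at (0,0), goal (0,0), distance |0-0|+|0-0| = 0
Tile 5: at (0,1), goal (1,1), distance |0-1|+|1-1| = 1
Tile 3: at (0,2), goal (0,2), distance |0-0|+|2-2| = 0
Tile 4: at (1,0), goal (1,0), distance |1-1|+|0-0| = 0
Tile 6: at (1,1), goal (1,2), distance |1-1|+|1-2| = 1
Tile 7: at (1,2), goal (2,0), distance |1-2|+|2-0| = 3
Tile 8: at (2,1), goal (2,1), distance |2-2|+|1-1| = 0
Tile 2: at (2,2), goal (0,1), distance |2-0|+|2-1| = 3
Sum: 0 + 1 + 0 + 0 + 1 + 3 + 0 + 3 = 8

Answer: 8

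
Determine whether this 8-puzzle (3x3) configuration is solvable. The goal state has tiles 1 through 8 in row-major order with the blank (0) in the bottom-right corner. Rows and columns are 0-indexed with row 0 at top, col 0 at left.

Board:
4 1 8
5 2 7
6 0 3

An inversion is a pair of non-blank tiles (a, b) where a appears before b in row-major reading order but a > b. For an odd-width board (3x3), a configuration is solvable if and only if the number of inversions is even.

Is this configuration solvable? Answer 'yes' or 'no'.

Inversions (pairs i<j in row-major order where tile[i] > tile[j] > 0): 13
13 is odd, so the puzzle is not solvable.

Answer: no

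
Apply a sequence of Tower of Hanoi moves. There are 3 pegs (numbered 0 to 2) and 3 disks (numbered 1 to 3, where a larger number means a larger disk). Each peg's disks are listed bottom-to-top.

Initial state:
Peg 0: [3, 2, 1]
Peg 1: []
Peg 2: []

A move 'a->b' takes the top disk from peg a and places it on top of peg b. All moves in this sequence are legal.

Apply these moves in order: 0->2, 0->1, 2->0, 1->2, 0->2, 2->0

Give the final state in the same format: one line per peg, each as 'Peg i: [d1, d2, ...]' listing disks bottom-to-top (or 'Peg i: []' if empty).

After move 1 (0->2):
Peg 0: [3, 2]
Peg 1: []
Peg 2: [1]

After move 2 (0->1):
Peg 0: [3]
Peg 1: [2]
Peg 2: [1]

After move 3 (2->0):
Peg 0: [3, 1]
Peg 1: [2]
Peg 2: []

After move 4 (1->2):
Peg 0: [3, 1]
Peg 1: []
Peg 2: [2]

After move 5 (0->2):
Peg 0: [3]
Peg 1: []
Peg 2: [2, 1]

After move 6 (2->0):
Peg 0: [3, 1]
Peg 1: []
Peg 2: [2]

Answer: Peg 0: [3, 1]
Peg 1: []
Peg 2: [2]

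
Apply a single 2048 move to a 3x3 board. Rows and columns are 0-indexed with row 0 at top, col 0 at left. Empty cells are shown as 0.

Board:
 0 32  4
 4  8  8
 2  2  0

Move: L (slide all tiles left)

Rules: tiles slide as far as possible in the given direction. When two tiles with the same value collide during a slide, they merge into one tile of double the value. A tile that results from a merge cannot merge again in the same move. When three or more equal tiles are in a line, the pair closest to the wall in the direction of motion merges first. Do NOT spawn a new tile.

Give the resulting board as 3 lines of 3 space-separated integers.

Slide left:
row 0: [0, 32, 4] -> [32, 4, 0]
row 1: [4, 8, 8] -> [4, 16, 0]
row 2: [2, 2, 0] -> [4, 0, 0]

Answer: 32  4  0
 4 16  0
 4  0  0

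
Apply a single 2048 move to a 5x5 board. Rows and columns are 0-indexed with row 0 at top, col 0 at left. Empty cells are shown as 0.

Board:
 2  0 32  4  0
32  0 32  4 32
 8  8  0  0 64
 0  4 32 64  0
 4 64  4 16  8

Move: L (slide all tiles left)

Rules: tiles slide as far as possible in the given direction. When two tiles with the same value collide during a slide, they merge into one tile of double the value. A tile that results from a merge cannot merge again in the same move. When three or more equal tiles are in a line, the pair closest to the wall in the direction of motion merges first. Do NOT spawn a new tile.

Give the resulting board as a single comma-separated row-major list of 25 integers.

Answer: 2, 32, 4, 0, 0, 64, 4, 32, 0, 0, 16, 64, 0, 0, 0, 4, 32, 64, 0, 0, 4, 64, 4, 16, 8

Derivation:
Slide left:
row 0: [2, 0, 32, 4, 0] -> [2, 32, 4, 0, 0]
row 1: [32, 0, 32, 4, 32] -> [64, 4, 32, 0, 0]
row 2: [8, 8, 0, 0, 64] -> [16, 64, 0, 0, 0]
row 3: [0, 4, 32, 64, 0] -> [4, 32, 64, 0, 0]
row 4: [4, 64, 4, 16, 8] -> [4, 64, 4, 16, 8]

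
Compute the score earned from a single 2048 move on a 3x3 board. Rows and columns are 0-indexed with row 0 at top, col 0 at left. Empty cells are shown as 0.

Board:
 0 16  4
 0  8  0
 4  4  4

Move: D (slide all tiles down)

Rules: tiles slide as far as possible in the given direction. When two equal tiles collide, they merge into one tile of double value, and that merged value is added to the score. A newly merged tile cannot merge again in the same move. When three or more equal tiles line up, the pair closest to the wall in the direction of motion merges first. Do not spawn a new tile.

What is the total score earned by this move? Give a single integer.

Slide down:
col 0: [0, 0, 4] -> [0, 0, 4]  score +0 (running 0)
col 1: [16, 8, 4] -> [16, 8, 4]  score +0 (running 0)
col 2: [4, 0, 4] -> [0, 0, 8]  score +8 (running 8)
Board after move:
 0 16  0
 0  8  0
 4  4  8

Answer: 8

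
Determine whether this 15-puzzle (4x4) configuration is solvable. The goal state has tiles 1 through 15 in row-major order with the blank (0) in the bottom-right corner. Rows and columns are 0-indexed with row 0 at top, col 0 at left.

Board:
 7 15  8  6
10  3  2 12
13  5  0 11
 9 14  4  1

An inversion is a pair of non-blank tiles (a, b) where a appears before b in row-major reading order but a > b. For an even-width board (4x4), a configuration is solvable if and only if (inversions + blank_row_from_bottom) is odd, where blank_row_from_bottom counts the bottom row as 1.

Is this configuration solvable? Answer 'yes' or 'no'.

Answer: yes

Derivation:
Inversions: 59
Blank is in row 2 (0-indexed from top), which is row 2 counting from the bottom (bottom = 1).
59 + 2 = 61, which is odd, so the puzzle is solvable.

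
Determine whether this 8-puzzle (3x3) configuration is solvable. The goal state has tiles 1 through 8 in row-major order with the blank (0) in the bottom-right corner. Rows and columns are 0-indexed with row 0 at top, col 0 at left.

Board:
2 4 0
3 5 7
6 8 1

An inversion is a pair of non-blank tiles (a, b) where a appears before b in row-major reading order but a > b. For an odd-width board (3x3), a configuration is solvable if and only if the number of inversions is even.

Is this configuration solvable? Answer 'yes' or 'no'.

Inversions (pairs i<j in row-major order where tile[i] > tile[j] > 0): 9
9 is odd, so the puzzle is not solvable.

Answer: no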